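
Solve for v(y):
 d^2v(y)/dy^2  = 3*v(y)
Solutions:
 v(y) = C1*exp(-sqrt(3)*y) + C2*exp(sqrt(3)*y)


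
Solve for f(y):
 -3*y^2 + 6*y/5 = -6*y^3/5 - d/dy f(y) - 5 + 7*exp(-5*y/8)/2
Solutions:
 f(y) = C1 - 3*y^4/10 + y^3 - 3*y^2/5 - 5*y - 28*exp(-5*y/8)/5


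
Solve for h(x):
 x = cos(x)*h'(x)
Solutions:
 h(x) = C1 + Integral(x/cos(x), x)


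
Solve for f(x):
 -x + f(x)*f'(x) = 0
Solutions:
 f(x) = -sqrt(C1 + x^2)
 f(x) = sqrt(C1 + x^2)


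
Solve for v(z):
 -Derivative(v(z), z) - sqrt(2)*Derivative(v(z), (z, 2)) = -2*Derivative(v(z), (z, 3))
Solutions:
 v(z) = C1 + C2*exp(z*(-sqrt(10) + sqrt(2))/4) + C3*exp(z*(sqrt(2) + sqrt(10))/4)


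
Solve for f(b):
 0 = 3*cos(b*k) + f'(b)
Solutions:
 f(b) = C1 - 3*sin(b*k)/k


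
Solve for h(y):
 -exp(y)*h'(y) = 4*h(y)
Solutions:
 h(y) = C1*exp(4*exp(-y))


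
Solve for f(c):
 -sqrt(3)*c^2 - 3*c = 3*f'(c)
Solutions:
 f(c) = C1 - sqrt(3)*c^3/9 - c^2/2


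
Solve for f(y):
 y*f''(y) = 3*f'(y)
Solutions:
 f(y) = C1 + C2*y^4


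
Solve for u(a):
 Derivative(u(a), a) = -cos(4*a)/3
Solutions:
 u(a) = C1 - sin(4*a)/12


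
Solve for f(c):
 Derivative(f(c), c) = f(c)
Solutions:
 f(c) = C1*exp(c)


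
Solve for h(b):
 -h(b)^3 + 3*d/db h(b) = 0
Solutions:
 h(b) = -sqrt(6)*sqrt(-1/(C1 + b))/2
 h(b) = sqrt(6)*sqrt(-1/(C1 + b))/2


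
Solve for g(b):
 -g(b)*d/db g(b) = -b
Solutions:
 g(b) = -sqrt(C1 + b^2)
 g(b) = sqrt(C1 + b^2)


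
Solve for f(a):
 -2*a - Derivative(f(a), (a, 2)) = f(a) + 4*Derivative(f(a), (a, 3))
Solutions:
 f(a) = C1*exp(a*(-2 + (12*sqrt(327) + 217)^(-1/3) + (12*sqrt(327) + 217)^(1/3))/24)*sin(sqrt(3)*a*(-(12*sqrt(327) + 217)^(1/3) + (12*sqrt(327) + 217)^(-1/3))/24) + C2*exp(a*(-2 + (12*sqrt(327) + 217)^(-1/3) + (12*sqrt(327) + 217)^(1/3))/24)*cos(sqrt(3)*a*(-(12*sqrt(327) + 217)^(1/3) + (12*sqrt(327) + 217)^(-1/3))/24) + C3*exp(-a*((12*sqrt(327) + 217)^(-1/3) + 1 + (12*sqrt(327) + 217)^(1/3))/12) - 2*a


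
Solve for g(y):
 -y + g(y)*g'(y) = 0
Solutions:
 g(y) = -sqrt(C1 + y^2)
 g(y) = sqrt(C1 + y^2)


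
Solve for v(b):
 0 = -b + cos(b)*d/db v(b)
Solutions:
 v(b) = C1 + Integral(b/cos(b), b)


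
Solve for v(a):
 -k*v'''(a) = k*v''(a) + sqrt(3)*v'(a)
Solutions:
 v(a) = C1 + C2*exp(a*(-1 + sqrt(k*(k - 4*sqrt(3)))/k)/2) + C3*exp(-a*(1 + sqrt(k*(k - 4*sqrt(3)))/k)/2)


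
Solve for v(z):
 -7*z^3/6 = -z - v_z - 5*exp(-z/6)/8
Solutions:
 v(z) = C1 + 7*z^4/24 - z^2/2 + 15*exp(-z/6)/4


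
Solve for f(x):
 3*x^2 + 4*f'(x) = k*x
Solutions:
 f(x) = C1 + k*x^2/8 - x^3/4


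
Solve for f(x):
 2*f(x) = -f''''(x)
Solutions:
 f(x) = (C1*sin(2^(3/4)*x/2) + C2*cos(2^(3/4)*x/2))*exp(-2^(3/4)*x/2) + (C3*sin(2^(3/4)*x/2) + C4*cos(2^(3/4)*x/2))*exp(2^(3/4)*x/2)


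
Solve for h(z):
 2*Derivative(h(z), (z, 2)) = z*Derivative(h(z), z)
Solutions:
 h(z) = C1 + C2*erfi(z/2)


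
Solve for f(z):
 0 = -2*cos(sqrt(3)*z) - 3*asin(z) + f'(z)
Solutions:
 f(z) = C1 + 3*z*asin(z) + 3*sqrt(1 - z^2) + 2*sqrt(3)*sin(sqrt(3)*z)/3


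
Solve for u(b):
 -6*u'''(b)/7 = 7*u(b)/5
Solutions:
 u(b) = C3*exp(-210^(2/3)*b/30) + (C1*sin(3^(1/6)*70^(2/3)*b/20) + C2*cos(3^(1/6)*70^(2/3)*b/20))*exp(210^(2/3)*b/60)


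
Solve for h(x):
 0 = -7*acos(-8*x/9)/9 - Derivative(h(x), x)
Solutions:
 h(x) = C1 - 7*x*acos(-8*x/9)/9 - 7*sqrt(81 - 64*x^2)/72


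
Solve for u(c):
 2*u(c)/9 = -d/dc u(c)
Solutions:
 u(c) = C1*exp(-2*c/9)


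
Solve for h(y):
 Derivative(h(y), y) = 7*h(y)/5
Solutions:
 h(y) = C1*exp(7*y/5)


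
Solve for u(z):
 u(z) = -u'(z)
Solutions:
 u(z) = C1*exp(-z)


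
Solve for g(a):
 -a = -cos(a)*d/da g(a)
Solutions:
 g(a) = C1 + Integral(a/cos(a), a)


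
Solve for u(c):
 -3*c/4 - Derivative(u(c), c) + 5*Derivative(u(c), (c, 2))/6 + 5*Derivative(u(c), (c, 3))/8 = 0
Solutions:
 u(c) = C1 + C2*exp(2*c*(-5 + sqrt(115))/15) + C3*exp(-2*c*(5 + sqrt(115))/15) - 3*c^2/8 - 5*c/8


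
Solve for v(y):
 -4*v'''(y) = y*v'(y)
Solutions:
 v(y) = C1 + Integral(C2*airyai(-2^(1/3)*y/2) + C3*airybi(-2^(1/3)*y/2), y)


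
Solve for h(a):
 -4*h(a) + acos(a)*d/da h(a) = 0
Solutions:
 h(a) = C1*exp(4*Integral(1/acos(a), a))


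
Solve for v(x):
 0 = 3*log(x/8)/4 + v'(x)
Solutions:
 v(x) = C1 - 3*x*log(x)/4 + 3*x/4 + 9*x*log(2)/4


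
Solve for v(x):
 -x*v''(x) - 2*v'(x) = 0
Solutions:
 v(x) = C1 + C2/x


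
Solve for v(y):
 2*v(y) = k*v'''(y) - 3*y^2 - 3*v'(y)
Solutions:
 v(y) = C1*exp(-y*((sqrt((1 - 1/k)/k^2) - 1/k)^(1/3) + 1/(k*(sqrt((1 - 1/k)/k^2) - 1/k)^(1/3)))) + C2*exp(y*((sqrt((1 - 1/k)/k^2) - 1/k)^(1/3)/2 - sqrt(3)*I*(sqrt((1 - 1/k)/k^2) - 1/k)^(1/3)/2 - 2/(k*(-1 + sqrt(3)*I)*(sqrt((1 - 1/k)/k^2) - 1/k)^(1/3)))) + C3*exp(y*((sqrt((1 - 1/k)/k^2) - 1/k)^(1/3)/2 + sqrt(3)*I*(sqrt((1 - 1/k)/k^2) - 1/k)^(1/3)/2 + 2/(k*(1 + sqrt(3)*I)*(sqrt((1 - 1/k)/k^2) - 1/k)^(1/3)))) - 3*y^2/2 + 9*y/2 - 27/4


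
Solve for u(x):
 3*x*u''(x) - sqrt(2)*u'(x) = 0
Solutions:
 u(x) = C1 + C2*x^(sqrt(2)/3 + 1)


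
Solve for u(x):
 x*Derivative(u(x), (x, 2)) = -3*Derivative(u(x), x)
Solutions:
 u(x) = C1 + C2/x^2


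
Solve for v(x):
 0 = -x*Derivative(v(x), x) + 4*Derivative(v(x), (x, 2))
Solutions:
 v(x) = C1 + C2*erfi(sqrt(2)*x/4)


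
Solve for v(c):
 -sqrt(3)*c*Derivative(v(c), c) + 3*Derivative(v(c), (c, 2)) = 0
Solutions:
 v(c) = C1 + C2*erfi(sqrt(2)*3^(3/4)*c/6)


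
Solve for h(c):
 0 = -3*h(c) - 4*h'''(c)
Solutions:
 h(c) = C3*exp(-6^(1/3)*c/2) + (C1*sin(2^(1/3)*3^(5/6)*c/4) + C2*cos(2^(1/3)*3^(5/6)*c/4))*exp(6^(1/3)*c/4)


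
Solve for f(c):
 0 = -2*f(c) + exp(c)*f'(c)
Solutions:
 f(c) = C1*exp(-2*exp(-c))


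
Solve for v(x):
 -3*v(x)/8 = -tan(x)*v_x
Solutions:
 v(x) = C1*sin(x)^(3/8)


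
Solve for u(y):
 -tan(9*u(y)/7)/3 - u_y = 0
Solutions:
 u(y) = -7*asin(C1*exp(-3*y/7))/9 + 7*pi/9
 u(y) = 7*asin(C1*exp(-3*y/7))/9


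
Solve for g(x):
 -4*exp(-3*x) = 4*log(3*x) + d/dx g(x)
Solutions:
 g(x) = C1 - 4*x*log(x) + 4*x*(1 - log(3)) + 4*exp(-3*x)/3


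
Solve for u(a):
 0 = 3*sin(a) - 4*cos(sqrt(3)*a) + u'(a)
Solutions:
 u(a) = C1 + 4*sqrt(3)*sin(sqrt(3)*a)/3 + 3*cos(a)


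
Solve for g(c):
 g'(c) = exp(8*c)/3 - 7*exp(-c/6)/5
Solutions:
 g(c) = C1 + exp(8*c)/24 + 42*exp(-c/6)/5


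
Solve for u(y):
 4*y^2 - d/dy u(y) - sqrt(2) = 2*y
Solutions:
 u(y) = C1 + 4*y^3/3 - y^2 - sqrt(2)*y


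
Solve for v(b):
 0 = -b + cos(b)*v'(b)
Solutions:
 v(b) = C1 + Integral(b/cos(b), b)


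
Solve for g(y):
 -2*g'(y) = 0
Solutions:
 g(y) = C1


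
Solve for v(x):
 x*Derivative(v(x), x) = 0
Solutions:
 v(x) = C1


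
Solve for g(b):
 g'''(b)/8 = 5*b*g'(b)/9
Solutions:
 g(b) = C1 + Integral(C2*airyai(2*15^(1/3)*b/3) + C3*airybi(2*15^(1/3)*b/3), b)


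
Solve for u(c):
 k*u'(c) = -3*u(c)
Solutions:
 u(c) = C1*exp(-3*c/k)


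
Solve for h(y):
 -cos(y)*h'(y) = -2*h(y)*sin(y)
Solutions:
 h(y) = C1/cos(y)^2


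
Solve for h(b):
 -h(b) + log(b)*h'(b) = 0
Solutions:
 h(b) = C1*exp(li(b))


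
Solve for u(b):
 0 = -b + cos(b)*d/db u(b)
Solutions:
 u(b) = C1 + Integral(b/cos(b), b)


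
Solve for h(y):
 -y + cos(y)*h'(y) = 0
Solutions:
 h(y) = C1 + Integral(y/cos(y), y)


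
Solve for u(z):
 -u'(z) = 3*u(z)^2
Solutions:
 u(z) = 1/(C1 + 3*z)


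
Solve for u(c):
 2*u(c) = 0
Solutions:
 u(c) = 0


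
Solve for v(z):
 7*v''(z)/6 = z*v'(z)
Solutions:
 v(z) = C1 + C2*erfi(sqrt(21)*z/7)


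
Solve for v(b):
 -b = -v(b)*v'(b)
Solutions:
 v(b) = -sqrt(C1 + b^2)
 v(b) = sqrt(C1 + b^2)


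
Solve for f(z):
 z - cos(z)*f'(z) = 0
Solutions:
 f(z) = C1 + Integral(z/cos(z), z)


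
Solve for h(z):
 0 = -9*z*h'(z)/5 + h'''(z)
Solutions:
 h(z) = C1 + Integral(C2*airyai(15^(2/3)*z/5) + C3*airybi(15^(2/3)*z/5), z)


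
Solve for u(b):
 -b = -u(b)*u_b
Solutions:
 u(b) = -sqrt(C1 + b^2)
 u(b) = sqrt(C1 + b^2)


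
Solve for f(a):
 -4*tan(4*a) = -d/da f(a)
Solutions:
 f(a) = C1 - log(cos(4*a))


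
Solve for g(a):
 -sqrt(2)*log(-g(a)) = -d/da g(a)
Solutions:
 -li(-g(a)) = C1 + sqrt(2)*a


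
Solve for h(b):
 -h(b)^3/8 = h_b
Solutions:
 h(b) = -2*sqrt(-1/(C1 - b))
 h(b) = 2*sqrt(-1/(C1 - b))


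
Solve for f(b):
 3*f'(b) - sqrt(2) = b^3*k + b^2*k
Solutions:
 f(b) = C1 + b^4*k/12 + b^3*k/9 + sqrt(2)*b/3


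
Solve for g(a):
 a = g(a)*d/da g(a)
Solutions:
 g(a) = -sqrt(C1 + a^2)
 g(a) = sqrt(C1 + a^2)


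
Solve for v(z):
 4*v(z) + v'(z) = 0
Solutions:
 v(z) = C1*exp(-4*z)


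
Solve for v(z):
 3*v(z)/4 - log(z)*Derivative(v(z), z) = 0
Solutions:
 v(z) = C1*exp(3*li(z)/4)


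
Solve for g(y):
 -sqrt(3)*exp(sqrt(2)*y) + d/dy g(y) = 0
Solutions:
 g(y) = C1 + sqrt(6)*exp(sqrt(2)*y)/2


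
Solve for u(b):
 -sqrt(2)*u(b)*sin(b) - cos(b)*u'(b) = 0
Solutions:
 u(b) = C1*cos(b)^(sqrt(2))


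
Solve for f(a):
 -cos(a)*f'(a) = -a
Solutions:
 f(a) = C1 + Integral(a/cos(a), a)


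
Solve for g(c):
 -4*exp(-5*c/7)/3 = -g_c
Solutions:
 g(c) = C1 - 28*exp(-5*c/7)/15


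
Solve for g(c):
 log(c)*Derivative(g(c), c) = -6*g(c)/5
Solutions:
 g(c) = C1*exp(-6*li(c)/5)


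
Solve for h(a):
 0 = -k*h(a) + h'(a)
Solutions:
 h(a) = C1*exp(a*k)


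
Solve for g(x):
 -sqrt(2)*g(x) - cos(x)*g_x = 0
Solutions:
 g(x) = C1*(sin(x) - 1)^(sqrt(2)/2)/(sin(x) + 1)^(sqrt(2)/2)


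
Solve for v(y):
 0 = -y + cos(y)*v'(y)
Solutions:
 v(y) = C1 + Integral(y/cos(y), y)


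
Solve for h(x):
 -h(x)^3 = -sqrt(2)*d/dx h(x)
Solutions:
 h(x) = -sqrt(-1/(C1 + sqrt(2)*x))
 h(x) = sqrt(-1/(C1 + sqrt(2)*x))


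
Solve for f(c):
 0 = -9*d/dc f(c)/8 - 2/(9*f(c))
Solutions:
 f(c) = -sqrt(C1 - 32*c)/9
 f(c) = sqrt(C1 - 32*c)/9


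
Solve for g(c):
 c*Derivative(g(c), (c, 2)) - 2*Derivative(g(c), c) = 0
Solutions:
 g(c) = C1 + C2*c^3


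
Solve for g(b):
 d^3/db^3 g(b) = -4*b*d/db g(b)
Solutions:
 g(b) = C1 + Integral(C2*airyai(-2^(2/3)*b) + C3*airybi(-2^(2/3)*b), b)


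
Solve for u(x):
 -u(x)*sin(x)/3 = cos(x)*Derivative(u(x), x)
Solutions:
 u(x) = C1*cos(x)^(1/3)


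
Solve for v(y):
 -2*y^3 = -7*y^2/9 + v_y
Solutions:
 v(y) = C1 - y^4/2 + 7*y^3/27


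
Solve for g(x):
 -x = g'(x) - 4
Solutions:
 g(x) = C1 - x^2/2 + 4*x


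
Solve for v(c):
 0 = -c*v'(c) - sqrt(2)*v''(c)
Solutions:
 v(c) = C1 + C2*erf(2^(1/4)*c/2)


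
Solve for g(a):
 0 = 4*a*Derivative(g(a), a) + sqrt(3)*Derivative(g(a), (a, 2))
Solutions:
 g(a) = C1 + C2*erf(sqrt(2)*3^(3/4)*a/3)


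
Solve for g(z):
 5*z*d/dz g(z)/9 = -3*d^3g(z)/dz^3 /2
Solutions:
 g(z) = C1 + Integral(C2*airyai(-10^(1/3)*z/3) + C3*airybi(-10^(1/3)*z/3), z)


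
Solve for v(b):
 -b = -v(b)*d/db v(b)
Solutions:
 v(b) = -sqrt(C1 + b^2)
 v(b) = sqrt(C1 + b^2)


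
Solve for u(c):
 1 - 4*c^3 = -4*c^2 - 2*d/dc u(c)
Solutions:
 u(c) = C1 + c^4/2 - 2*c^3/3 - c/2


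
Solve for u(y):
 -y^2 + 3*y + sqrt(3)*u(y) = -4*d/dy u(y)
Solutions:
 u(y) = C1*exp(-sqrt(3)*y/4) + sqrt(3)*y^2/3 - 8*y/3 - sqrt(3)*y + 4 + 32*sqrt(3)/9


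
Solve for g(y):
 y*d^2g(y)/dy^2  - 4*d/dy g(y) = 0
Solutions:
 g(y) = C1 + C2*y^5


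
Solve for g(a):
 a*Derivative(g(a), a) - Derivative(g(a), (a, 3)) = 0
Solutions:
 g(a) = C1 + Integral(C2*airyai(a) + C3*airybi(a), a)


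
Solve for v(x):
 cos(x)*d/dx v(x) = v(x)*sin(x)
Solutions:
 v(x) = C1/cos(x)


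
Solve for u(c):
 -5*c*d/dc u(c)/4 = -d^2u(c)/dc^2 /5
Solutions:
 u(c) = C1 + C2*erfi(5*sqrt(2)*c/4)


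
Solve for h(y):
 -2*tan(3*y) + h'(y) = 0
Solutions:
 h(y) = C1 - 2*log(cos(3*y))/3


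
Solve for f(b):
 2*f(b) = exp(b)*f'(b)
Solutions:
 f(b) = C1*exp(-2*exp(-b))


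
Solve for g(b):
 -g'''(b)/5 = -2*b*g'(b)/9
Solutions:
 g(b) = C1 + Integral(C2*airyai(30^(1/3)*b/3) + C3*airybi(30^(1/3)*b/3), b)


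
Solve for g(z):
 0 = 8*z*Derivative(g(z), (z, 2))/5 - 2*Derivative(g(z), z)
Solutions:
 g(z) = C1 + C2*z^(9/4)


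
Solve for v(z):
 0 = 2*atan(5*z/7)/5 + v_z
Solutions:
 v(z) = C1 - 2*z*atan(5*z/7)/5 + 7*log(25*z^2 + 49)/25


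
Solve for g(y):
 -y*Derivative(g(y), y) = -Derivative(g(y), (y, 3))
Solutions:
 g(y) = C1 + Integral(C2*airyai(y) + C3*airybi(y), y)


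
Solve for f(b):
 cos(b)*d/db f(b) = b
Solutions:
 f(b) = C1 + Integral(b/cos(b), b)


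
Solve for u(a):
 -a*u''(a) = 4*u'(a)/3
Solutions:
 u(a) = C1 + C2/a^(1/3)


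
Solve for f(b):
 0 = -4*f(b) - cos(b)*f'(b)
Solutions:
 f(b) = C1*(sin(b)^2 - 2*sin(b) + 1)/(sin(b)^2 + 2*sin(b) + 1)


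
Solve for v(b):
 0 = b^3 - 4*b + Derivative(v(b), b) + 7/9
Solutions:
 v(b) = C1 - b^4/4 + 2*b^2 - 7*b/9


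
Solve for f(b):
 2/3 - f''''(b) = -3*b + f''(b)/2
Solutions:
 f(b) = C1 + C2*b + C3*sin(sqrt(2)*b/2) + C4*cos(sqrt(2)*b/2) + b^3 + 2*b^2/3


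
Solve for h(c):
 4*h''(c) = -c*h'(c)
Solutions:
 h(c) = C1 + C2*erf(sqrt(2)*c/4)


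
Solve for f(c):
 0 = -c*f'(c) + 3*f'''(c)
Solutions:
 f(c) = C1 + Integral(C2*airyai(3^(2/3)*c/3) + C3*airybi(3^(2/3)*c/3), c)


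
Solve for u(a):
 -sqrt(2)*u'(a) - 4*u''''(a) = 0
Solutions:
 u(a) = C1 + C4*exp(-sqrt(2)*a/2) + (C2*sin(sqrt(6)*a/4) + C3*cos(sqrt(6)*a/4))*exp(sqrt(2)*a/4)


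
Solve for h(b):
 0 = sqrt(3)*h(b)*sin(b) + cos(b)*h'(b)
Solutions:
 h(b) = C1*cos(b)^(sqrt(3))


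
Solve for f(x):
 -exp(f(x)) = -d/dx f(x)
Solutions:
 f(x) = log(-1/(C1 + x))


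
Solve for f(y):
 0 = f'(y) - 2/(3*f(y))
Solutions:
 f(y) = -sqrt(C1 + 12*y)/3
 f(y) = sqrt(C1 + 12*y)/3


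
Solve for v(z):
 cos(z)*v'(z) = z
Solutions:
 v(z) = C1 + Integral(z/cos(z), z)


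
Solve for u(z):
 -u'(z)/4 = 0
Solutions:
 u(z) = C1


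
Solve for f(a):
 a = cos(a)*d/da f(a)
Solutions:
 f(a) = C1 + Integral(a/cos(a), a)


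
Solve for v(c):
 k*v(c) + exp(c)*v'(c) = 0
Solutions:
 v(c) = C1*exp(k*exp(-c))


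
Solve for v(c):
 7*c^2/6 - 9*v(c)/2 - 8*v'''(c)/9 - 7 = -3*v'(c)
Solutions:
 v(c) = C1*exp(3*2^(1/3)*c*(2^(1/3)/(sqrt(7) + 3)^(1/3) + (sqrt(7) + 3)^(1/3))/8)*sin(3*2^(1/3)*sqrt(3)*c*(-(sqrt(7) + 3)^(1/3) + 2^(1/3)/(sqrt(7) + 3)^(1/3))/8) + C2*exp(3*2^(1/3)*c*(2^(1/3)/(sqrt(7) + 3)^(1/3) + (sqrt(7) + 3)^(1/3))/8)*cos(3*2^(1/3)*sqrt(3)*c*(-(sqrt(7) + 3)^(1/3) + 2^(1/3)/(sqrt(7) + 3)^(1/3))/8) + C3*exp(-3*2^(1/3)*c*(2^(1/3)/(sqrt(7) + 3)^(1/3) + (sqrt(7) + 3)^(1/3))/4) + 7*c^2/27 + 28*c/81 - 322/243


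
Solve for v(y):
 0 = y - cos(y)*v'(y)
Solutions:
 v(y) = C1 + Integral(y/cos(y), y)


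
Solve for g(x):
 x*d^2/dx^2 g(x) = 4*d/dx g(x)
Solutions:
 g(x) = C1 + C2*x^5


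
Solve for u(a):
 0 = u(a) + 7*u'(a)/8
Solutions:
 u(a) = C1*exp(-8*a/7)


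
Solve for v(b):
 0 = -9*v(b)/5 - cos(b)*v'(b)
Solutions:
 v(b) = C1*(sin(b) - 1)^(9/10)/(sin(b) + 1)^(9/10)


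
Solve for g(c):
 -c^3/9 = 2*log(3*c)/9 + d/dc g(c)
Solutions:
 g(c) = C1 - c^4/36 - 2*c*log(c)/9 - 2*c*log(3)/9 + 2*c/9


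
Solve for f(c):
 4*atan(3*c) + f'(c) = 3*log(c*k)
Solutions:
 f(c) = C1 + 3*c*log(c*k) - 4*c*atan(3*c) - 3*c + 2*log(9*c^2 + 1)/3


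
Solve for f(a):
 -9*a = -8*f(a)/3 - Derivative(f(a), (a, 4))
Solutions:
 f(a) = 27*a/8 + (C1*sin(2^(1/4)*3^(3/4)*a/3) + C2*cos(2^(1/4)*3^(3/4)*a/3))*exp(-2^(1/4)*3^(3/4)*a/3) + (C3*sin(2^(1/4)*3^(3/4)*a/3) + C4*cos(2^(1/4)*3^(3/4)*a/3))*exp(2^(1/4)*3^(3/4)*a/3)


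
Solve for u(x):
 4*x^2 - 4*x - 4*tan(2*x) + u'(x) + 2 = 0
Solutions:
 u(x) = C1 - 4*x^3/3 + 2*x^2 - 2*x - 2*log(cos(2*x))


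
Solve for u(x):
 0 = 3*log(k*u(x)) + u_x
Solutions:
 li(k*u(x))/k = C1 - 3*x


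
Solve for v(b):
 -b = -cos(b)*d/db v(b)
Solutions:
 v(b) = C1 + Integral(b/cos(b), b)


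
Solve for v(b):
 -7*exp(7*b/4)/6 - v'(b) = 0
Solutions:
 v(b) = C1 - 2*exp(7*b/4)/3


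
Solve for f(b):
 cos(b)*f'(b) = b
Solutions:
 f(b) = C1 + Integral(b/cos(b), b)


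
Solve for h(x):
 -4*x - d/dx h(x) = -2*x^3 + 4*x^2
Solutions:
 h(x) = C1 + x^4/2 - 4*x^3/3 - 2*x^2


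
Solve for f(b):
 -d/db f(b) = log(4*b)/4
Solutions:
 f(b) = C1 - b*log(b)/4 - b*log(2)/2 + b/4


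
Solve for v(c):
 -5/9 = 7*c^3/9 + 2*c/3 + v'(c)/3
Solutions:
 v(c) = C1 - 7*c^4/12 - c^2 - 5*c/3


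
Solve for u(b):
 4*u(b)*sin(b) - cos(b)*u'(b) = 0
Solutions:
 u(b) = C1/cos(b)^4


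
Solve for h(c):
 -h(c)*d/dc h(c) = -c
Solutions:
 h(c) = -sqrt(C1 + c^2)
 h(c) = sqrt(C1 + c^2)


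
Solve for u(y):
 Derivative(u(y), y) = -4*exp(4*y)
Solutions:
 u(y) = C1 - exp(4*y)


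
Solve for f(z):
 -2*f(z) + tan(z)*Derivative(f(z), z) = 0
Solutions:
 f(z) = C1*sin(z)^2


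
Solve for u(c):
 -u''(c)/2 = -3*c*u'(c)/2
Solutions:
 u(c) = C1 + C2*erfi(sqrt(6)*c/2)


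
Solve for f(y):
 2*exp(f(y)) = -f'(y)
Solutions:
 f(y) = log(1/(C1 + 2*y))


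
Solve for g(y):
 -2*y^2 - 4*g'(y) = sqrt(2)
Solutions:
 g(y) = C1 - y^3/6 - sqrt(2)*y/4


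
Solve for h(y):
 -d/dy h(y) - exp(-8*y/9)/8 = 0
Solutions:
 h(y) = C1 + 9*exp(-8*y/9)/64


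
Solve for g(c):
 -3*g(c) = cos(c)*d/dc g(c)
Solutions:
 g(c) = C1*(sin(c) - 1)^(3/2)/(sin(c) + 1)^(3/2)


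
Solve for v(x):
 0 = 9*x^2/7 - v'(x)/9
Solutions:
 v(x) = C1 + 27*x^3/7


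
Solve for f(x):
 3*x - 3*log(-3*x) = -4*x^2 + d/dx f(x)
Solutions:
 f(x) = C1 + 4*x^3/3 + 3*x^2/2 - 3*x*log(-x) + 3*x*(1 - log(3))


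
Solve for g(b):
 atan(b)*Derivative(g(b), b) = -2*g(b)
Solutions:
 g(b) = C1*exp(-2*Integral(1/atan(b), b))


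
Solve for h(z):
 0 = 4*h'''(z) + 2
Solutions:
 h(z) = C1 + C2*z + C3*z^2 - z^3/12


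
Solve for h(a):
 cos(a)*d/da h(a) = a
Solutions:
 h(a) = C1 + Integral(a/cos(a), a)


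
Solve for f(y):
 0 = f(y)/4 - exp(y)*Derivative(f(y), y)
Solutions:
 f(y) = C1*exp(-exp(-y)/4)


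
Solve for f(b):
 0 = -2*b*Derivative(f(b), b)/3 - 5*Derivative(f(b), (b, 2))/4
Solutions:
 f(b) = C1 + C2*erf(2*sqrt(15)*b/15)


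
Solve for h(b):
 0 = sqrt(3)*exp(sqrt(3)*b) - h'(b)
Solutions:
 h(b) = C1 + exp(sqrt(3)*b)


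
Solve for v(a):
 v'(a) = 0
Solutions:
 v(a) = C1


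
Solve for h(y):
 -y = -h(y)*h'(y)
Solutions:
 h(y) = -sqrt(C1 + y^2)
 h(y) = sqrt(C1 + y^2)


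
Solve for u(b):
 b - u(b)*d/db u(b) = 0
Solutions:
 u(b) = -sqrt(C1 + b^2)
 u(b) = sqrt(C1 + b^2)


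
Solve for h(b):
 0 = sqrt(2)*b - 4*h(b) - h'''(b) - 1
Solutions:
 h(b) = C3*exp(-2^(2/3)*b) + sqrt(2)*b/4 + (C1*sin(2^(2/3)*sqrt(3)*b/2) + C2*cos(2^(2/3)*sqrt(3)*b/2))*exp(2^(2/3)*b/2) - 1/4


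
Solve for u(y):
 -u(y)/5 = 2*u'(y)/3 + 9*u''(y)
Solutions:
 u(y) = (C1*sin(2*sqrt(95)*y/135) + C2*cos(2*sqrt(95)*y/135))*exp(-y/27)


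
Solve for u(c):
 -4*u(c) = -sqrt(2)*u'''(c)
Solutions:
 u(c) = C3*exp(sqrt(2)*c) + (C1*sin(sqrt(6)*c/2) + C2*cos(sqrt(6)*c/2))*exp(-sqrt(2)*c/2)


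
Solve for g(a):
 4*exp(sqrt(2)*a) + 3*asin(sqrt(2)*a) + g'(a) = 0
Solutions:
 g(a) = C1 - 3*a*asin(sqrt(2)*a) - 3*sqrt(2)*sqrt(1 - 2*a^2)/2 - 2*sqrt(2)*exp(sqrt(2)*a)


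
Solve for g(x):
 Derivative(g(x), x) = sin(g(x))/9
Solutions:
 -x/9 + log(cos(g(x)) - 1)/2 - log(cos(g(x)) + 1)/2 = C1


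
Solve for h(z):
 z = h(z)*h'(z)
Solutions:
 h(z) = -sqrt(C1 + z^2)
 h(z) = sqrt(C1 + z^2)


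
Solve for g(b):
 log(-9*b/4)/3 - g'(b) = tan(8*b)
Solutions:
 g(b) = C1 + b*log(-b)/3 - 2*b*log(2)/3 - b/3 + 2*b*log(3)/3 + log(cos(8*b))/8


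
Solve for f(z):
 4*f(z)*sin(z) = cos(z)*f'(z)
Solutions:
 f(z) = C1/cos(z)^4


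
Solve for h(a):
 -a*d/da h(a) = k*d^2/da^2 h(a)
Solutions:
 h(a) = C1 + C2*sqrt(k)*erf(sqrt(2)*a*sqrt(1/k)/2)


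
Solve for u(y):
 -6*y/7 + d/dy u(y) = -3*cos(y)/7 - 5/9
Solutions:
 u(y) = C1 + 3*y^2/7 - 5*y/9 - 3*sin(y)/7


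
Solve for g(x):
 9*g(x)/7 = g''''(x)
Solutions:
 g(x) = C1*exp(-sqrt(3)*7^(3/4)*x/7) + C2*exp(sqrt(3)*7^(3/4)*x/7) + C3*sin(sqrt(3)*7^(3/4)*x/7) + C4*cos(sqrt(3)*7^(3/4)*x/7)


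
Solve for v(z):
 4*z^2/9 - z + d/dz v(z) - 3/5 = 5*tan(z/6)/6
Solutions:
 v(z) = C1 - 4*z^3/27 + z^2/2 + 3*z/5 - 5*log(cos(z/6))


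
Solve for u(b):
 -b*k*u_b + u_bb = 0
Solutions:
 u(b) = Piecewise((-sqrt(2)*sqrt(pi)*C1*erf(sqrt(2)*b*sqrt(-k)/2)/(2*sqrt(-k)) - C2, (k > 0) | (k < 0)), (-C1*b - C2, True))


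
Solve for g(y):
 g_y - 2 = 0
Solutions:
 g(y) = C1 + 2*y


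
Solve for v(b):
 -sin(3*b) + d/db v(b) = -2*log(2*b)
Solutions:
 v(b) = C1 - 2*b*log(b) - 2*b*log(2) + 2*b - cos(3*b)/3


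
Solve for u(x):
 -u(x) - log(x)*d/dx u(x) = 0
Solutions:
 u(x) = C1*exp(-li(x))


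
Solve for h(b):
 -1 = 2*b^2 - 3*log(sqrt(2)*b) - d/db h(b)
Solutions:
 h(b) = C1 + 2*b^3/3 - 3*b*log(b) - 3*b*log(2)/2 + 4*b


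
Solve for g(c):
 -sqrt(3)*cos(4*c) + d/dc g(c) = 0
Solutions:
 g(c) = C1 + sqrt(3)*sin(4*c)/4


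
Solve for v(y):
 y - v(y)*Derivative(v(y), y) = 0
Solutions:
 v(y) = -sqrt(C1 + y^2)
 v(y) = sqrt(C1 + y^2)


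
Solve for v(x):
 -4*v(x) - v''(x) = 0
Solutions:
 v(x) = C1*sin(2*x) + C2*cos(2*x)


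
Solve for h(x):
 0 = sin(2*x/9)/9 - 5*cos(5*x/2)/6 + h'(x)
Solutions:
 h(x) = C1 + sin(5*x/2)/3 + cos(2*x/9)/2


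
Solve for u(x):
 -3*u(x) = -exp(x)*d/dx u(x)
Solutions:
 u(x) = C1*exp(-3*exp(-x))


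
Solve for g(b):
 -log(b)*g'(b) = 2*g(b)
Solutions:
 g(b) = C1*exp(-2*li(b))


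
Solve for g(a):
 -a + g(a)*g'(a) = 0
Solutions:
 g(a) = -sqrt(C1 + a^2)
 g(a) = sqrt(C1 + a^2)


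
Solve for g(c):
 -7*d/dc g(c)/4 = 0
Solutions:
 g(c) = C1


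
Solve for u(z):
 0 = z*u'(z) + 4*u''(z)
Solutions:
 u(z) = C1 + C2*erf(sqrt(2)*z/4)


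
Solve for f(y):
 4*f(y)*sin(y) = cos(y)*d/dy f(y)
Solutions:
 f(y) = C1/cos(y)^4


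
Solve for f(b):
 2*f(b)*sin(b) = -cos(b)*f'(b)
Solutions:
 f(b) = C1*cos(b)^2


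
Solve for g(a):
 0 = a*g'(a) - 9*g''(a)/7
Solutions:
 g(a) = C1 + C2*erfi(sqrt(14)*a/6)


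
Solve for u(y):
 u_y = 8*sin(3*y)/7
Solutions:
 u(y) = C1 - 8*cos(3*y)/21


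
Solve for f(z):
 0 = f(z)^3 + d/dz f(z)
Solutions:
 f(z) = -sqrt(2)*sqrt(-1/(C1 - z))/2
 f(z) = sqrt(2)*sqrt(-1/(C1 - z))/2


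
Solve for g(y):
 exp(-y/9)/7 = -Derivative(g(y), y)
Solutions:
 g(y) = C1 + 9*exp(-y/9)/7


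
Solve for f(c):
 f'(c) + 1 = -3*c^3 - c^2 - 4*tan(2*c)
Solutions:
 f(c) = C1 - 3*c^4/4 - c^3/3 - c + 2*log(cos(2*c))


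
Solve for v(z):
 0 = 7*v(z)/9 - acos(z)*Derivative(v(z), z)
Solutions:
 v(z) = C1*exp(7*Integral(1/acos(z), z)/9)


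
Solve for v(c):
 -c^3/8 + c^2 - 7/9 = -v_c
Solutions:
 v(c) = C1 + c^4/32 - c^3/3 + 7*c/9


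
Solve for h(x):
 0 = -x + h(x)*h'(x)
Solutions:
 h(x) = -sqrt(C1 + x^2)
 h(x) = sqrt(C1 + x^2)


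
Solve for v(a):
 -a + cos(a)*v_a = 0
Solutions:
 v(a) = C1 + Integral(a/cos(a), a)


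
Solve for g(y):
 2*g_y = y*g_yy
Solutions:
 g(y) = C1 + C2*y^3


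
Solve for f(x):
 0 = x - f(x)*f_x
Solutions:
 f(x) = -sqrt(C1 + x^2)
 f(x) = sqrt(C1 + x^2)


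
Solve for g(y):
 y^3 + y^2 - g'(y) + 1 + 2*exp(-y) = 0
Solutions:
 g(y) = C1 + y^4/4 + y^3/3 + y - 2*exp(-y)


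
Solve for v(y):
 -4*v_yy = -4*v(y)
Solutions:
 v(y) = C1*exp(-y) + C2*exp(y)


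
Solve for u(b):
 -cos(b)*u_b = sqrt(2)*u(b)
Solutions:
 u(b) = C1*(sin(b) - 1)^(sqrt(2)/2)/(sin(b) + 1)^(sqrt(2)/2)


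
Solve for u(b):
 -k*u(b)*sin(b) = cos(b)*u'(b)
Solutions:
 u(b) = C1*exp(k*log(cos(b)))


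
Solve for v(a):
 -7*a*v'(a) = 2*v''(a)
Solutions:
 v(a) = C1 + C2*erf(sqrt(7)*a/2)


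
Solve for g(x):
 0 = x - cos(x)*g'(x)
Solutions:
 g(x) = C1 + Integral(x/cos(x), x)


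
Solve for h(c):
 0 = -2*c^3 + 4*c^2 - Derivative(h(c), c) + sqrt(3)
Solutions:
 h(c) = C1 - c^4/2 + 4*c^3/3 + sqrt(3)*c


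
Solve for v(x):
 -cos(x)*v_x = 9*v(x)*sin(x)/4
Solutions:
 v(x) = C1*cos(x)^(9/4)


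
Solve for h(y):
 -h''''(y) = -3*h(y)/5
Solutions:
 h(y) = C1*exp(-3^(1/4)*5^(3/4)*y/5) + C2*exp(3^(1/4)*5^(3/4)*y/5) + C3*sin(3^(1/4)*5^(3/4)*y/5) + C4*cos(3^(1/4)*5^(3/4)*y/5)


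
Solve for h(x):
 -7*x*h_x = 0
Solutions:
 h(x) = C1


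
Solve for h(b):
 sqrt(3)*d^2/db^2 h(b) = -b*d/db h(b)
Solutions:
 h(b) = C1 + C2*erf(sqrt(2)*3^(3/4)*b/6)


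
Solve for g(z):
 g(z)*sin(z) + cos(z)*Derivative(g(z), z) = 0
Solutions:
 g(z) = C1*cos(z)


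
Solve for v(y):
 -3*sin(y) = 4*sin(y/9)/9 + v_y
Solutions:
 v(y) = C1 + 4*cos(y/9) + 3*cos(y)


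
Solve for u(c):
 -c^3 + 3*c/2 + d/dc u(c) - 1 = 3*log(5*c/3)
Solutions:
 u(c) = C1 + c^4/4 - 3*c^2/4 + 3*c*log(c) - 3*c*log(3) - 2*c + 3*c*log(5)


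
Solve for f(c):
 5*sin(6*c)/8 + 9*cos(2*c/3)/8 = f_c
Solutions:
 f(c) = C1 + 27*sin(2*c/3)/16 - 5*cos(6*c)/48


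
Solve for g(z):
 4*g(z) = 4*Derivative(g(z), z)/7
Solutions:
 g(z) = C1*exp(7*z)


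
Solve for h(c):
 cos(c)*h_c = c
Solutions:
 h(c) = C1 + Integral(c/cos(c), c)


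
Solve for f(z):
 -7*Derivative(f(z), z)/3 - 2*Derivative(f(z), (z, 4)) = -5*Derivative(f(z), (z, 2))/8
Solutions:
 f(z) = C1 + C2*exp(3^(1/3)*z*(5*3^(1/3)/(sqrt(112521) + 336)^(1/3) + (sqrt(112521) + 336)^(1/3))/24)*sin(3^(1/6)*z*(-3^(2/3)*(sqrt(112521) + 336)^(1/3) + 15/(sqrt(112521) + 336)^(1/3))/24) + C3*exp(3^(1/3)*z*(5*3^(1/3)/(sqrt(112521) + 336)^(1/3) + (sqrt(112521) + 336)^(1/3))/24)*cos(3^(1/6)*z*(-3^(2/3)*(sqrt(112521) + 336)^(1/3) + 15/(sqrt(112521) + 336)^(1/3))/24) + C4*exp(-3^(1/3)*z*(5*3^(1/3)/(sqrt(112521) + 336)^(1/3) + (sqrt(112521) + 336)^(1/3))/12)


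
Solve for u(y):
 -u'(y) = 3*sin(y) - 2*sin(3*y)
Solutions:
 u(y) = C1 + 3*cos(y) - 2*cos(3*y)/3


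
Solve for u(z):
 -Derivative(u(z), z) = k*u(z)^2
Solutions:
 u(z) = 1/(C1 + k*z)


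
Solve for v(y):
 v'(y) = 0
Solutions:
 v(y) = C1


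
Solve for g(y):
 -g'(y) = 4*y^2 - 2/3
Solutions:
 g(y) = C1 - 4*y^3/3 + 2*y/3


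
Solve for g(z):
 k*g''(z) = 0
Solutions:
 g(z) = C1 + C2*z


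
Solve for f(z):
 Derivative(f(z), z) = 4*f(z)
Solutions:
 f(z) = C1*exp(4*z)


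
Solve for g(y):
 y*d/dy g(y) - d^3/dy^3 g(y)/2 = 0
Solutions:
 g(y) = C1 + Integral(C2*airyai(2^(1/3)*y) + C3*airybi(2^(1/3)*y), y)


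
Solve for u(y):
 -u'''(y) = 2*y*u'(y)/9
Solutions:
 u(y) = C1 + Integral(C2*airyai(-6^(1/3)*y/3) + C3*airybi(-6^(1/3)*y/3), y)


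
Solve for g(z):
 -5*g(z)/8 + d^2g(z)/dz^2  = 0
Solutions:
 g(z) = C1*exp(-sqrt(10)*z/4) + C2*exp(sqrt(10)*z/4)


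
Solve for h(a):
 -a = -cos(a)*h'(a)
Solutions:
 h(a) = C1 + Integral(a/cos(a), a)


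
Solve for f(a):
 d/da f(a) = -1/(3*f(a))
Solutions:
 f(a) = -sqrt(C1 - 6*a)/3
 f(a) = sqrt(C1 - 6*a)/3


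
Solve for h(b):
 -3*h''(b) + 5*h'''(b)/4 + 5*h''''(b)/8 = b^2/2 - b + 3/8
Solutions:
 h(b) = C1 + C2*b + C3*exp(-b*(1 + sqrt(145)/5)) + C4*exp(b*(-1 + sqrt(145)/5)) - b^4/72 + 7*b^3/216 - 49*b^2/864


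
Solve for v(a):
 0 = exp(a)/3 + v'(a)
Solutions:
 v(a) = C1 - exp(a)/3


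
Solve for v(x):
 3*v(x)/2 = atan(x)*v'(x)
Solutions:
 v(x) = C1*exp(3*Integral(1/atan(x), x)/2)


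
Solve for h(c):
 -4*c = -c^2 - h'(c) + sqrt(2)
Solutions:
 h(c) = C1 - c^3/3 + 2*c^2 + sqrt(2)*c


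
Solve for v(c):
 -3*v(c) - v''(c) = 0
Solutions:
 v(c) = C1*sin(sqrt(3)*c) + C2*cos(sqrt(3)*c)


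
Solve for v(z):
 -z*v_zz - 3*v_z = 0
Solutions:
 v(z) = C1 + C2/z^2


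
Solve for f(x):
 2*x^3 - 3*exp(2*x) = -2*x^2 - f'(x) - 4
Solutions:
 f(x) = C1 - x^4/2 - 2*x^3/3 - 4*x + 3*exp(2*x)/2


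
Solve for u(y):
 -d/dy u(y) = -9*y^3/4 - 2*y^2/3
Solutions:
 u(y) = C1 + 9*y^4/16 + 2*y^3/9


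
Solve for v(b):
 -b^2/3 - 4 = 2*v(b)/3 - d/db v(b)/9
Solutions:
 v(b) = C1*exp(6*b) - b^2/2 - b/6 - 217/36


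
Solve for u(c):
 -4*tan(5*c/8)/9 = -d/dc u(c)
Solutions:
 u(c) = C1 - 32*log(cos(5*c/8))/45


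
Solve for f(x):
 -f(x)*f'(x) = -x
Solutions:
 f(x) = -sqrt(C1 + x^2)
 f(x) = sqrt(C1 + x^2)


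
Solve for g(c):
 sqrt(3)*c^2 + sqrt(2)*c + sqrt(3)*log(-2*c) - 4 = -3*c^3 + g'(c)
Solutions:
 g(c) = C1 + 3*c^4/4 + sqrt(3)*c^3/3 + sqrt(2)*c^2/2 + sqrt(3)*c*log(-c) + c*(-4 - sqrt(3) + sqrt(3)*log(2))


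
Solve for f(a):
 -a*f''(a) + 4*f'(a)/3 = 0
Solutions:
 f(a) = C1 + C2*a^(7/3)


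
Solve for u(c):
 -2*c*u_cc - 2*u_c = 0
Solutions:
 u(c) = C1 + C2*log(c)


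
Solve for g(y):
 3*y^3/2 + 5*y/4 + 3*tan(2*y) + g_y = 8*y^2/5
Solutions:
 g(y) = C1 - 3*y^4/8 + 8*y^3/15 - 5*y^2/8 + 3*log(cos(2*y))/2


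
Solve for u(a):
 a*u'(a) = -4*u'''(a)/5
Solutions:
 u(a) = C1 + Integral(C2*airyai(-10^(1/3)*a/2) + C3*airybi(-10^(1/3)*a/2), a)


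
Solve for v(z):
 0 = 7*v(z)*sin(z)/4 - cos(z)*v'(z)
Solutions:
 v(z) = C1/cos(z)^(7/4)


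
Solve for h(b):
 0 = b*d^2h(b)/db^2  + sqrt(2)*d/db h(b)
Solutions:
 h(b) = C1 + C2*b^(1 - sqrt(2))


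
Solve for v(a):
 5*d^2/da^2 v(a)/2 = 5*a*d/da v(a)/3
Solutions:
 v(a) = C1 + C2*erfi(sqrt(3)*a/3)


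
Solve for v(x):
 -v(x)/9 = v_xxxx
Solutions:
 v(x) = (C1*sin(sqrt(6)*x/6) + C2*cos(sqrt(6)*x/6))*exp(-sqrt(6)*x/6) + (C3*sin(sqrt(6)*x/6) + C4*cos(sqrt(6)*x/6))*exp(sqrt(6)*x/6)


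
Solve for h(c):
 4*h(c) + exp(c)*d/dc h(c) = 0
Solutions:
 h(c) = C1*exp(4*exp(-c))


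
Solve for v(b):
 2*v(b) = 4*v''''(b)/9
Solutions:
 v(b) = C1*exp(-2^(3/4)*sqrt(3)*b/2) + C2*exp(2^(3/4)*sqrt(3)*b/2) + C3*sin(2^(3/4)*sqrt(3)*b/2) + C4*cos(2^(3/4)*sqrt(3)*b/2)


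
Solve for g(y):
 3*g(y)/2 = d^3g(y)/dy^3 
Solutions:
 g(y) = C3*exp(2^(2/3)*3^(1/3)*y/2) + (C1*sin(2^(2/3)*3^(5/6)*y/4) + C2*cos(2^(2/3)*3^(5/6)*y/4))*exp(-2^(2/3)*3^(1/3)*y/4)


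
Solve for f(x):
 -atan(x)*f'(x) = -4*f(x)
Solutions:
 f(x) = C1*exp(4*Integral(1/atan(x), x))


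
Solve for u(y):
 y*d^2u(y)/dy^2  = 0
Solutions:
 u(y) = C1 + C2*y


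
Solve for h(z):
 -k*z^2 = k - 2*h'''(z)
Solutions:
 h(z) = C1 + C2*z + C3*z^2 + k*z^5/120 + k*z^3/12


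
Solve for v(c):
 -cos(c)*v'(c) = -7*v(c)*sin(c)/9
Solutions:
 v(c) = C1/cos(c)^(7/9)


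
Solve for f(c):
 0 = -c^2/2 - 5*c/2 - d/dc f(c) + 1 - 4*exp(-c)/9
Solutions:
 f(c) = C1 - c^3/6 - 5*c^2/4 + c + 4*exp(-c)/9


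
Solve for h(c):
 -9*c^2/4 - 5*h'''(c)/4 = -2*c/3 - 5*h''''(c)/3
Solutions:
 h(c) = C1 + C2*c + C3*c^2 + C4*exp(3*c/4) - 3*c^5/100 - 8*c^4/45 - 128*c^3/135


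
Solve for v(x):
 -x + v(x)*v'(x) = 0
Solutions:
 v(x) = -sqrt(C1 + x^2)
 v(x) = sqrt(C1 + x^2)


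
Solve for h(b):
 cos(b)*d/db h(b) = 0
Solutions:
 h(b) = C1


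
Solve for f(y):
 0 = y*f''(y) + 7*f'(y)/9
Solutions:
 f(y) = C1 + C2*y^(2/9)


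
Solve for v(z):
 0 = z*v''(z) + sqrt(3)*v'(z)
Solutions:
 v(z) = C1 + C2*z^(1 - sqrt(3))


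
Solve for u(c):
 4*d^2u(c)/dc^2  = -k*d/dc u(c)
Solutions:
 u(c) = C1 + C2*exp(-c*k/4)


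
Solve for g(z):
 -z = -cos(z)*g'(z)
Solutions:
 g(z) = C1 + Integral(z/cos(z), z)


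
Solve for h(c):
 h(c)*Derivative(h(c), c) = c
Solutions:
 h(c) = -sqrt(C1 + c^2)
 h(c) = sqrt(C1 + c^2)


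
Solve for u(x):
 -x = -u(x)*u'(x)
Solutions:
 u(x) = -sqrt(C1 + x^2)
 u(x) = sqrt(C1 + x^2)


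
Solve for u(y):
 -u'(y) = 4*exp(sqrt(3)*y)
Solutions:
 u(y) = C1 - 4*sqrt(3)*exp(sqrt(3)*y)/3


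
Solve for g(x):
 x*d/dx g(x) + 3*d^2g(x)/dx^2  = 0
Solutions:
 g(x) = C1 + C2*erf(sqrt(6)*x/6)


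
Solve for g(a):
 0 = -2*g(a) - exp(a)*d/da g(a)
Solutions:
 g(a) = C1*exp(2*exp(-a))


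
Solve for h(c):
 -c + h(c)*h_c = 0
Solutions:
 h(c) = -sqrt(C1 + c^2)
 h(c) = sqrt(C1 + c^2)


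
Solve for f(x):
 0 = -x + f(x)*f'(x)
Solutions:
 f(x) = -sqrt(C1 + x^2)
 f(x) = sqrt(C1 + x^2)


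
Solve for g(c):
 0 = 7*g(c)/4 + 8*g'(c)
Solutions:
 g(c) = C1*exp(-7*c/32)


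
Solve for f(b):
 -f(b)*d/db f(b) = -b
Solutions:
 f(b) = -sqrt(C1 + b^2)
 f(b) = sqrt(C1 + b^2)


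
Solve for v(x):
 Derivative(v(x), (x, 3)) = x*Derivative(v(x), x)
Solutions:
 v(x) = C1 + Integral(C2*airyai(x) + C3*airybi(x), x)


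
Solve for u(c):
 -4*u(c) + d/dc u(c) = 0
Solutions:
 u(c) = C1*exp(4*c)


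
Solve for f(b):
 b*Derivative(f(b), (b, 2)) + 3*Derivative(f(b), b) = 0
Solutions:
 f(b) = C1 + C2/b^2


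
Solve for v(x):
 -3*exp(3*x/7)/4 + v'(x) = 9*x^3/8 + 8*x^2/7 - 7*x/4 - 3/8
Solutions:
 v(x) = C1 + 9*x^4/32 + 8*x^3/21 - 7*x^2/8 - 3*x/8 + 7*exp(3*x/7)/4


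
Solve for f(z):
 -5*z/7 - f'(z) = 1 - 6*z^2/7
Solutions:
 f(z) = C1 + 2*z^3/7 - 5*z^2/14 - z


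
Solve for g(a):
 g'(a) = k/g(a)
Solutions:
 g(a) = -sqrt(C1 + 2*a*k)
 g(a) = sqrt(C1 + 2*a*k)


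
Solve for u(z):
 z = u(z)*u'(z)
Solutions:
 u(z) = -sqrt(C1 + z^2)
 u(z) = sqrt(C1 + z^2)


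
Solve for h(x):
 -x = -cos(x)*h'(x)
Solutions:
 h(x) = C1 + Integral(x/cos(x), x)


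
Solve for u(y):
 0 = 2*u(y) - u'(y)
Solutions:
 u(y) = C1*exp(2*y)


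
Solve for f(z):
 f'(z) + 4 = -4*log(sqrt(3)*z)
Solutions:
 f(z) = C1 - 4*z*log(z) - z*log(9)


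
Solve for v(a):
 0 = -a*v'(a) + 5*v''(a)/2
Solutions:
 v(a) = C1 + C2*erfi(sqrt(5)*a/5)


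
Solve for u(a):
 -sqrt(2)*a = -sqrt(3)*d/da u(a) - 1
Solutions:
 u(a) = C1 + sqrt(6)*a^2/6 - sqrt(3)*a/3


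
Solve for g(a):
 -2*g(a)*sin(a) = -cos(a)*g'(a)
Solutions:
 g(a) = C1/cos(a)^2


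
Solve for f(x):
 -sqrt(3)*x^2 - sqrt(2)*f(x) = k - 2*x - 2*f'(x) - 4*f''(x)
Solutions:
 f(x) = C1*exp(x*(-1 + sqrt(1 + 4*sqrt(2)))/4) + C2*exp(-x*(1 + sqrt(1 + 4*sqrt(2)))/4) - sqrt(2)*k/2 - sqrt(6)*x^2/2 - 2*sqrt(3)*x + sqrt(2)*x - 4*sqrt(3) - 2*sqrt(6) + 2


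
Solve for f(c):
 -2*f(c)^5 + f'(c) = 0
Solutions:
 f(c) = -(-1/(C1 + 8*c))^(1/4)
 f(c) = (-1/(C1 + 8*c))^(1/4)
 f(c) = -I*(-1/(C1 + 8*c))^(1/4)
 f(c) = I*(-1/(C1 + 8*c))^(1/4)


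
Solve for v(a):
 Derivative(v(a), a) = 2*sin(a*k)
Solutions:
 v(a) = C1 - 2*cos(a*k)/k


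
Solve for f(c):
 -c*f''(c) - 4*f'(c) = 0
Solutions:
 f(c) = C1 + C2/c^3


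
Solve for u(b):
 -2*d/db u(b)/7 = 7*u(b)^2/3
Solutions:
 u(b) = 6/(C1 + 49*b)


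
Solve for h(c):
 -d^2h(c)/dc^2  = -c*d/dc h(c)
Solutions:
 h(c) = C1 + C2*erfi(sqrt(2)*c/2)


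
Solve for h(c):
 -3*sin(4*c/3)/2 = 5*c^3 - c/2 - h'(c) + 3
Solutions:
 h(c) = C1 + 5*c^4/4 - c^2/4 + 3*c - 9*cos(4*c/3)/8


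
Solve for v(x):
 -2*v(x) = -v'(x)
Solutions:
 v(x) = C1*exp(2*x)


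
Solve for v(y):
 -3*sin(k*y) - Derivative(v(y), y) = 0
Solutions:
 v(y) = C1 + 3*cos(k*y)/k


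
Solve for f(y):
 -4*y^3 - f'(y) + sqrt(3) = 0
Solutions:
 f(y) = C1 - y^4 + sqrt(3)*y


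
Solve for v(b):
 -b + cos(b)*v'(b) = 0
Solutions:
 v(b) = C1 + Integral(b/cos(b), b)


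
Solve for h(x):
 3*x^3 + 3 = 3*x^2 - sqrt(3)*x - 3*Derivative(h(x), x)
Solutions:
 h(x) = C1 - x^4/4 + x^3/3 - sqrt(3)*x^2/6 - x


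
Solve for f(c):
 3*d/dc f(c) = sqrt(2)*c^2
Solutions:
 f(c) = C1 + sqrt(2)*c^3/9


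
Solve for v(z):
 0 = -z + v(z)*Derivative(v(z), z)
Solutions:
 v(z) = -sqrt(C1 + z^2)
 v(z) = sqrt(C1 + z^2)


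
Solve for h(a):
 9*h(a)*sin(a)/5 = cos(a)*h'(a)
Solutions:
 h(a) = C1/cos(a)^(9/5)


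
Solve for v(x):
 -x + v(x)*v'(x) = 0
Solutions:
 v(x) = -sqrt(C1 + x^2)
 v(x) = sqrt(C1 + x^2)


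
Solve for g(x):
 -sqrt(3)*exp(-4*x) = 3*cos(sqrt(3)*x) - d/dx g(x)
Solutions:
 g(x) = C1 + sqrt(3)*sin(sqrt(3)*x) - sqrt(3)*exp(-4*x)/4


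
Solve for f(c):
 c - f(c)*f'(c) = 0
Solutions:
 f(c) = -sqrt(C1 + c^2)
 f(c) = sqrt(C1 + c^2)


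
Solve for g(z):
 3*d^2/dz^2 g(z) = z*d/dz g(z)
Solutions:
 g(z) = C1 + C2*erfi(sqrt(6)*z/6)


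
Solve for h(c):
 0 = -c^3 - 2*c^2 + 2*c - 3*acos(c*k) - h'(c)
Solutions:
 h(c) = C1 - c^4/4 - 2*c^3/3 + c^2 - 3*Piecewise((c*acos(c*k) - sqrt(-c^2*k^2 + 1)/k, Ne(k, 0)), (pi*c/2, True))


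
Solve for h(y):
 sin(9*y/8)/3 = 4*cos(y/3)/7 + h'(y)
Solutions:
 h(y) = C1 - 12*sin(y/3)/7 - 8*cos(9*y/8)/27


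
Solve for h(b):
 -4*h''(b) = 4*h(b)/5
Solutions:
 h(b) = C1*sin(sqrt(5)*b/5) + C2*cos(sqrt(5)*b/5)


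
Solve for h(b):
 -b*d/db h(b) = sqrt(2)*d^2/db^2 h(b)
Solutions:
 h(b) = C1 + C2*erf(2^(1/4)*b/2)


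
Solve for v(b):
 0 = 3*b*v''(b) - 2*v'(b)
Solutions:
 v(b) = C1 + C2*b^(5/3)


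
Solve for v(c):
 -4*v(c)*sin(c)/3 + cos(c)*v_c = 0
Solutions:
 v(c) = C1/cos(c)^(4/3)


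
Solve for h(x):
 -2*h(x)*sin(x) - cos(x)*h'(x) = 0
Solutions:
 h(x) = C1*cos(x)^2


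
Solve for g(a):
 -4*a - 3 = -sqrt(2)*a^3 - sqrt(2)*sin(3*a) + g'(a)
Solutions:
 g(a) = C1 + sqrt(2)*a^4/4 - 2*a^2 - 3*a - sqrt(2)*cos(3*a)/3


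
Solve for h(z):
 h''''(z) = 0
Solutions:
 h(z) = C1 + C2*z + C3*z^2 + C4*z^3


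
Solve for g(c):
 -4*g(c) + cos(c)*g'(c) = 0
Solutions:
 g(c) = C1*(sin(c)^2 + 2*sin(c) + 1)/(sin(c)^2 - 2*sin(c) + 1)


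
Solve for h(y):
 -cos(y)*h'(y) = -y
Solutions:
 h(y) = C1 + Integral(y/cos(y), y)


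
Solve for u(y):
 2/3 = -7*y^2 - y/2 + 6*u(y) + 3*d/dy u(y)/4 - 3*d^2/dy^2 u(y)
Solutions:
 u(y) = C1*exp(y*(1 - sqrt(129))/8) + C2*exp(y*(1 + sqrt(129))/8) + 7*y^2/6 - 5*y/24 + 751/576


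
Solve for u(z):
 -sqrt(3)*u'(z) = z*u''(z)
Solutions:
 u(z) = C1 + C2*z^(1 - sqrt(3))


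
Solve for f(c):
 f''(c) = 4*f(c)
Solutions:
 f(c) = C1*exp(-2*c) + C2*exp(2*c)


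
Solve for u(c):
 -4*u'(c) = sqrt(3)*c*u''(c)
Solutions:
 u(c) = C1 + C2*c^(1 - 4*sqrt(3)/3)


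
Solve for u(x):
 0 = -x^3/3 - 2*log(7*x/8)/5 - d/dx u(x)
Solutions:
 u(x) = C1 - x^4/12 - 2*x*log(x)/5 - 2*x*log(7)/5 + 2*x/5 + 6*x*log(2)/5


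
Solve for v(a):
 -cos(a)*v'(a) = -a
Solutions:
 v(a) = C1 + Integral(a/cos(a), a)


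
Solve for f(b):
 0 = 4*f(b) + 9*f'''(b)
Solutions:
 f(b) = C3*exp(-2^(2/3)*3^(1/3)*b/3) + (C1*sin(2^(2/3)*3^(5/6)*b/6) + C2*cos(2^(2/3)*3^(5/6)*b/6))*exp(2^(2/3)*3^(1/3)*b/6)


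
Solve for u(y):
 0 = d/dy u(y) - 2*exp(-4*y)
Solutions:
 u(y) = C1 - exp(-4*y)/2


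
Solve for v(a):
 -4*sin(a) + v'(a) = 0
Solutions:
 v(a) = C1 - 4*cos(a)


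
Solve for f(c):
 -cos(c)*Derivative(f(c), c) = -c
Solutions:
 f(c) = C1 + Integral(c/cos(c), c)


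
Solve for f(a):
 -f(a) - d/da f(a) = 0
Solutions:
 f(a) = C1*exp(-a)


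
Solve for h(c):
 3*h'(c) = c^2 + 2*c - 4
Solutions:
 h(c) = C1 + c^3/9 + c^2/3 - 4*c/3


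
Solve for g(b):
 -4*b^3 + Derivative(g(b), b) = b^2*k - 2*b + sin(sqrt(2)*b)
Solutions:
 g(b) = C1 + b^4 + b^3*k/3 - b^2 - sqrt(2)*cos(sqrt(2)*b)/2


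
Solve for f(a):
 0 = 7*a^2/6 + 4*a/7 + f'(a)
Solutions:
 f(a) = C1 - 7*a^3/18 - 2*a^2/7


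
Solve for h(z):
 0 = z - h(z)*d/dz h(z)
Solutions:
 h(z) = -sqrt(C1 + z^2)
 h(z) = sqrt(C1 + z^2)


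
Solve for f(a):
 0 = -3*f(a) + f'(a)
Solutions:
 f(a) = C1*exp(3*a)


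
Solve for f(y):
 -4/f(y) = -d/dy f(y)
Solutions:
 f(y) = -sqrt(C1 + 8*y)
 f(y) = sqrt(C1 + 8*y)


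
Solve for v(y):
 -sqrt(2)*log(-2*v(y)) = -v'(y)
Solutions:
 -sqrt(2)*Integral(1/(log(-_y) + log(2)), (_y, v(y)))/2 = C1 - y


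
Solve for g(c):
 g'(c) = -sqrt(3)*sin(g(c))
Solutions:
 g(c) = -acos((-C1 - exp(2*sqrt(3)*c))/(C1 - exp(2*sqrt(3)*c))) + 2*pi
 g(c) = acos((-C1 - exp(2*sqrt(3)*c))/(C1 - exp(2*sqrt(3)*c)))


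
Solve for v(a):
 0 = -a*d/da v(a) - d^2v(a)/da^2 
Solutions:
 v(a) = C1 + C2*erf(sqrt(2)*a/2)


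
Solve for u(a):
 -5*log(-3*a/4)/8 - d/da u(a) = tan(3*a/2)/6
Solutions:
 u(a) = C1 - 5*a*log(-a)/8 - 5*a*log(3)/8 + 5*a/8 + 5*a*log(2)/4 + log(cos(3*a/2))/9
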